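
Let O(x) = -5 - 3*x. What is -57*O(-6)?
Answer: -741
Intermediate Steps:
-57*O(-6) = -57*(-5 - 3*(-6)) = -57*(-5 + 18) = -57*13 = -741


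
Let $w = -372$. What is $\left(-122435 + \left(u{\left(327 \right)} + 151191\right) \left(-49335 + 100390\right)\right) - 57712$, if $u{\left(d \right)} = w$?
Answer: $7699883898$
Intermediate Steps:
$u{\left(d \right)} = -372$
$\left(-122435 + \left(u{\left(327 \right)} + 151191\right) \left(-49335 + 100390\right)\right) - 57712 = \left(-122435 + \left(-372 + 151191\right) \left(-49335 + 100390\right)\right) - 57712 = \left(-122435 + 150819 \cdot 51055\right) - 57712 = \left(-122435 + 7700064045\right) - 57712 = 7699941610 - 57712 = 7699883898$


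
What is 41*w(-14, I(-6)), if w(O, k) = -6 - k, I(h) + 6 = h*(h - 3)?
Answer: -2214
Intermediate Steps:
I(h) = -6 + h*(-3 + h) (I(h) = -6 + h*(h - 3) = -6 + h*(-3 + h))
41*w(-14, I(-6)) = 41*(-6 - (-6 + (-6)² - 3*(-6))) = 41*(-6 - (-6 + 36 + 18)) = 41*(-6 - 1*48) = 41*(-6 - 48) = 41*(-54) = -2214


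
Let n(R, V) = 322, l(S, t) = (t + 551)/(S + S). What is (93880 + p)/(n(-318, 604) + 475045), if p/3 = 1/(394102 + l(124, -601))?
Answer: 1529262109204/7743510236547 ≈ 0.19749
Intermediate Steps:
l(S, t) = (551 + t)/(2*S) (l(S, t) = (551 + t)/((2*S)) = (551 + t)*(1/(2*S)) = (551 + t)/(2*S))
p = 124/16289541 (p = 3/(394102 + (½)*(551 - 601)/124) = 3/(394102 + (½)*(1/124)*(-50)) = 3/(394102 - 25/124) = 3/(48868623/124) = 3*(124/48868623) = 124/16289541 ≈ 7.6122e-6)
(93880 + p)/(n(-318, 604) + 475045) = (93880 + 124/16289541)/(322 + 475045) = (1529262109204/16289541)/475367 = (1529262109204/16289541)*(1/475367) = 1529262109204/7743510236547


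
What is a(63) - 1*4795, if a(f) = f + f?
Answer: -4669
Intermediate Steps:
a(f) = 2*f
a(63) - 1*4795 = 2*63 - 1*4795 = 126 - 4795 = -4669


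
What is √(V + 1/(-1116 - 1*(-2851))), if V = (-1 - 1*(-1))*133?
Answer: √1735/1735 ≈ 0.024008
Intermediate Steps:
V = 0 (V = (-1 + 1)*133 = 0*133 = 0)
√(V + 1/(-1116 - 1*(-2851))) = √(0 + 1/(-1116 - 1*(-2851))) = √(0 + 1/(-1116 + 2851)) = √(0 + 1/1735) = √(1/1735) = √1735/1735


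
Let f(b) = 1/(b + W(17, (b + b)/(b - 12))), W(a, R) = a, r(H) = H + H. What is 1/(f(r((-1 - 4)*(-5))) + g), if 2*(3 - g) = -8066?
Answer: 67/270413 ≈ 0.00024777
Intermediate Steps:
g = 4036 (g = 3 - ½*(-8066) = 3 + 4033 = 4036)
r(H) = 2*H
f(b) = 1/(17 + b) (f(b) = 1/(b + 17) = 1/(17 + b))
1/(f(r((-1 - 4)*(-5))) + g) = 1/(1/(17 + 2*((-1 - 4)*(-5))) + 4036) = 1/(1/(17 + 2*(-5*(-5))) + 4036) = 1/(1/(17 + 2*25) + 4036) = 1/(1/(17 + 50) + 4036) = 1/(1/67 + 4036) = 1/(270413/67) = 67/270413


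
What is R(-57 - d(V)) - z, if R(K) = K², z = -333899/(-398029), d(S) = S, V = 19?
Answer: 2298681605/398029 ≈ 5775.2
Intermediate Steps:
z = 333899/398029 (z = -333899*(-1/398029) = 333899/398029 ≈ 0.83888)
R(-57 - d(V)) - z = (-57 - 1*19)² - 1*333899/398029 = (-57 - 19)² - 333899/398029 = (-76)² - 333899/398029 = 5776 - 333899/398029 = 2298681605/398029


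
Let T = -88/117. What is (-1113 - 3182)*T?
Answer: 377960/117 ≈ 3230.4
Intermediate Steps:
T = -88/117 (T = -88*1/117 = -88/117 ≈ -0.75214)
(-1113 - 3182)*T = (-1113 - 3182)*(-88/117) = -4295*(-88/117) = 377960/117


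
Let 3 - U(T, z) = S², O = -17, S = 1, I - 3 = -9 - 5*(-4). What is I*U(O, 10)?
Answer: 28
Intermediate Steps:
I = 14 (I = 3 + (-9 - 5*(-4)) = 3 + (-9 - 1*(-20)) = 3 + (-9 + 20) = 3 + 11 = 14)
U(T, z) = 2 (U(T, z) = 3 - 1*1² = 3 - 1*1 = 3 - 1 = 2)
I*U(O, 10) = 14*2 = 28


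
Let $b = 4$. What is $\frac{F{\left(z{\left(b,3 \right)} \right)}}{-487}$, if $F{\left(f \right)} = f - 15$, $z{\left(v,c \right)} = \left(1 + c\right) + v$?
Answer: $\frac{7}{487} \approx 0.014374$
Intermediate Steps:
$z{\left(v,c \right)} = 1 + c + v$
$F{\left(f \right)} = -15 + f$ ($F{\left(f \right)} = f - 15 = -15 + f$)
$\frac{F{\left(z{\left(b,3 \right)} \right)}}{-487} = \frac{-15 + \left(1 + 3 + 4\right)}{-487} = \left(-15 + 8\right) \left(- \frac{1}{487}\right) = \left(-7\right) \left(- \frac{1}{487}\right) = \frac{7}{487}$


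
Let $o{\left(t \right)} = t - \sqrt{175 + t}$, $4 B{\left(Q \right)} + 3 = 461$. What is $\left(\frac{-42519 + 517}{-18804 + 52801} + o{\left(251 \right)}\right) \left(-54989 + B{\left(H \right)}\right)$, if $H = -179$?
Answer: $- \frac{931905647505}{67994} + \frac{109749 \sqrt{426}}{2} \approx -1.2573 \cdot 10^{7}$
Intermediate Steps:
$B{\left(Q \right)} = \frac{229}{2}$ ($B{\left(Q \right)} = - \frac{3}{4} + \frac{1}{4} \cdot 461 = - \frac{3}{4} + \frac{461}{4} = \frac{229}{2}$)
$\left(\frac{-42519 + 517}{-18804 + 52801} + o{\left(251 \right)}\right) \left(-54989 + B{\left(H \right)}\right) = \left(\frac{-42519 + 517}{-18804 + 52801} + \left(251 - \sqrt{175 + 251}\right)\right) \left(-54989 + \frac{229}{2}\right) = \left(- \frac{42002}{33997} + \left(251 - \sqrt{426}\right)\right) \left(- \frac{109749}{2}\right) = \left(\frac{8491245}{33997} - \sqrt{426}\right) \left(- \frac{109749}{2}\right) = - \frac{931905647505}{67994} + \frac{109749 \sqrt{426}}{2}$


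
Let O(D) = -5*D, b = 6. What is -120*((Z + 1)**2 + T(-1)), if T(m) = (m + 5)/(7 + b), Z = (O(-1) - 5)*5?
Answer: -2040/13 ≈ -156.92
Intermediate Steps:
Z = 0 (Z = (-5*(-1) - 5)*5 = (5 - 5)*5 = 0*5 = 0)
T(m) = 5/13 + m/13 (T(m) = (m + 5)/(7 + 6) = (5 + m)/13 = (5 + m)*(1/13) = 5/13 + m/13)
-120*((Z + 1)**2 + T(-1)) = -120*((0 + 1)**2 + (5/13 + (1/13)*(-1))) = -120*(1**2 + (5/13 - 1/13)) = -120*(1 + 4/13) = -120*17/13 = -2040/13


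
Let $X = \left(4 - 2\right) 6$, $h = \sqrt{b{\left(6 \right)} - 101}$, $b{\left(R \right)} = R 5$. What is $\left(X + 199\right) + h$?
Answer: $211 + i \sqrt{71} \approx 211.0 + 8.4261 i$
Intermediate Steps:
$b{\left(R \right)} = 5 R$
$h = i \sqrt{71}$ ($h = \sqrt{5 \cdot 6 - 101} = \sqrt{30 - 101} = \sqrt{-71} = i \sqrt{71} \approx 8.4261 i$)
$X = 12$ ($X = 2 \cdot 6 = 12$)
$\left(X + 199\right) + h = \left(12 + 199\right) + i \sqrt{71} = 211 + i \sqrt{71}$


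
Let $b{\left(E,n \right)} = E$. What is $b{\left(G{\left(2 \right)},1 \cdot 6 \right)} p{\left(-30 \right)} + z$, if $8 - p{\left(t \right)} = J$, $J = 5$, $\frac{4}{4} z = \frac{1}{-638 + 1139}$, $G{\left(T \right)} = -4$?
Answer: $- \frac{6011}{501} \approx -11.998$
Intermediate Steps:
$z = \frac{1}{501}$ ($z = \frac{1}{-638 + 1139} = \frac{1}{501} \approx 0.001996$)
$p{\left(t \right)} = 3$ ($p{\left(t \right)} = 8 - 5 = 3$)
$b{\left(G{\left(2 \right)},1 \cdot 6 \right)} p{\left(-30 \right)} + z = \left(-4\right) 3 + \frac{1}{501} = -12 + \frac{1}{501} = - \frac{6011}{501}$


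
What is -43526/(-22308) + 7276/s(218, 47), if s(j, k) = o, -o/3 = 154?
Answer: -359101/26026 ≈ -13.798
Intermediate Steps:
o = -462 (o = -3*154 = -462)
s(j, k) = -462
-43526/(-22308) + 7276/s(218, 47) = -43526/(-22308) + 7276/(-462) = -43526*(-1/22308) + 7276*(-1/462) = 21763/11154 - 3638/231 = -359101/26026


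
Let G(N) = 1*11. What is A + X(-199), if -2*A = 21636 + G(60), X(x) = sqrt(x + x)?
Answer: -21647/2 + I*sqrt(398) ≈ -10824.0 + 19.95*I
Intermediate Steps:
G(N) = 11
X(x) = sqrt(2)*sqrt(x) (X(x) = sqrt(2*x) = sqrt(2)*sqrt(x))
A = -21647/2 (A = -(21636 + 11)/2 = -1/2*21647 = -21647/2 ≈ -10824.)
A + X(-199) = -21647/2 + sqrt(2)*sqrt(-199) = -21647/2 + sqrt(2)*(I*sqrt(199)) = -21647/2 + I*sqrt(398)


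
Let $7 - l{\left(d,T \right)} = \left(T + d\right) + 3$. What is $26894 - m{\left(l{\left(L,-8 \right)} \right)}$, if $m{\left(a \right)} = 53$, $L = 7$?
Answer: $26841$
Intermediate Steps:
$l{\left(d,T \right)} = 4 - T - d$ ($l{\left(d,T \right)} = 7 - \left(\left(T + d\right) + 3\right) = 7 - \left(3 + T + d\right) = 4 - T - d$)
$26894 - m{\left(l{\left(L,-8 \right)} \right)} = 26894 - 53 = 26841$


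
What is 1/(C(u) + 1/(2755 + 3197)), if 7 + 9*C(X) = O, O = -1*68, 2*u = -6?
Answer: -1984/16533 ≈ -0.12000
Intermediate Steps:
u = -3 (u = (1/2)*(-6) = -3)
O = -68
C(X) = -25/3 (C(X) = -7/9 + (1/9)*(-68) = -7/9 - 68/9 = -25/3)
1/(C(u) + 1/(2755 + 3197)) = 1/(-25/3 + 1/(2755 + 3197)) = 1/(-25/3 + 1/5952) = 1/(-16533/1984) = -1984/16533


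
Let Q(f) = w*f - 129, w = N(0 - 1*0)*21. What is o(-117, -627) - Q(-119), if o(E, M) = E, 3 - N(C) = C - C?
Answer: 7509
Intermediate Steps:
N(C) = 3 (N(C) = 3 - (C - C) = 3 - 1*0 = 3 + 0 = 3)
w = 63 (w = 3*21 = 63)
Q(f) = -129 + 63*f (Q(f) = 63*f - 129 = -129 + 63*f)
o(-117, -627) - Q(-119) = -117 - (-129 + 63*(-119)) = -117 - (-129 - 7497) = -117 - 1*(-7626) = -117 + 7626 = 7509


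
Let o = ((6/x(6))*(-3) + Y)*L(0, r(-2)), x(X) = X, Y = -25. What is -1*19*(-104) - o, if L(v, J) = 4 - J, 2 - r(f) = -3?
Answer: 1948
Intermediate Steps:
r(f) = 5 (r(f) = 2 - 1*(-3) = 2 + 3 = 5)
o = 28 (o = ((6/6)*(-3) - 25)*(4 - 1*5) = ((6*(1/6))*(-3) - 25)*(4 - 5) = (1*(-3) - 25)*(-1) = (-3 - 25)*(-1) = -28*(-1) = 28)
-1*19*(-104) - o = -1*19*(-104) - 1*28 = -19*(-104) - 28 = 1976 - 28 = 1948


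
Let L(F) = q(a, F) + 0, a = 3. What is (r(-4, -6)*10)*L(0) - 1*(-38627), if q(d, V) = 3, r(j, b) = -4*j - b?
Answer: 39287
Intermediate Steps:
r(j, b) = -b - 4*j
L(F) = 3 (L(F) = 3 + 0 = 3)
(r(-4, -6)*10)*L(0) - 1*(-38627) = ((-1*(-6) - 4*(-4))*10)*3 - 1*(-38627) = ((6 + 16)*10)*3 + 38627 = (22*10)*3 + 38627 = 220*3 + 38627 = 660 + 38627 = 39287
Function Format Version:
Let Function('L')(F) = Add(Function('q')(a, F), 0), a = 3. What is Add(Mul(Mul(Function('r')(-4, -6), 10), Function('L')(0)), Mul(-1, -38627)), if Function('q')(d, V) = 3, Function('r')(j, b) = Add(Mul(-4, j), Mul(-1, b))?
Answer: 39287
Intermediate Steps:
Function('r')(j, b) = Add(Mul(-1, b), Mul(-4, j))
Function('L')(F) = 3 (Function('L')(F) = Add(3, 0) = 3)
Add(Mul(Mul(Function('r')(-4, -6), 10), Function('L')(0)), Mul(-1, -38627)) = Add(Mul(Mul(Add(Mul(-1, -6), Mul(-4, -4)), 10), 3), Mul(-1, -38627)) = Add(Mul(Mul(Add(6, 16), 10), 3), 38627) = Add(Mul(Mul(22, 10), 3), 38627) = Add(Mul(220, 3), 38627) = Add(660, 38627) = 39287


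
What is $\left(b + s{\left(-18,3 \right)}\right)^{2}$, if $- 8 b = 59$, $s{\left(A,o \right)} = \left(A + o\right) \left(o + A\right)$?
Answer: $\frac{3031081}{64} \approx 47361.0$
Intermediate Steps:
$s{\left(A,o \right)} = \left(A + o\right)^{2}$ ($s{\left(A,o \right)} = \left(A + o\right) \left(A + o\right) = \left(A + o\right)^{2}$)
$b = - \frac{59}{8}$ ($b = \left(- \frac{1}{8}\right) 59 = - \frac{59}{8} \approx -7.375$)
$\left(b + s{\left(-18,3 \right)}\right)^{2} = \left(- \frac{59}{8} + \left(-18 + 3\right)^{2}\right)^{2} = \left(- \frac{59}{8} + \left(-15\right)^{2}\right)^{2} = \left(- \frac{59}{8} + 225\right)^{2} = \left(\frac{1741}{8}\right)^{2} = \frac{3031081}{64}$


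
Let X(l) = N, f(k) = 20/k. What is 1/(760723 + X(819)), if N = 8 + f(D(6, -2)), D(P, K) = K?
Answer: 1/760721 ≈ 1.3145e-6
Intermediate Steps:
N = -2 (N = 8 + 20/(-2) = 8 + 20*(-½) = 8 - 10 = -2)
X(l) = -2
1/(760723 + X(819)) = 1/(760723 - 2) = 1/760721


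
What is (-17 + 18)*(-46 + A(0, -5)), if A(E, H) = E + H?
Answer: -51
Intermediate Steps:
(-17 + 18)*(-46 + A(0, -5)) = (-17 + 18)*(-46 + (0 - 5)) = 1*(-46 - 5) = 1*(-51) = -51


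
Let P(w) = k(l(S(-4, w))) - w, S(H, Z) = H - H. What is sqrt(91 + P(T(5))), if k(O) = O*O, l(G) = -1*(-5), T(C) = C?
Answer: sqrt(111) ≈ 10.536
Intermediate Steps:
S(H, Z) = 0
l(G) = 5
k(O) = O**2
P(w) = 25 - w (P(w) = 5**2 - w = 25 - w)
sqrt(91 + P(T(5))) = sqrt(91 + (25 - 1*5)) = sqrt(91 + (25 - 5)) = sqrt(91 + 20) = sqrt(111)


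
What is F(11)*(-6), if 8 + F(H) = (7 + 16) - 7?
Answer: -48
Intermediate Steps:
F(H) = 8 (F(H) = -8 + ((7 + 16) - 7) = -8 + (23 - 7) = -8 + 16 = 8)
F(11)*(-6) = 8*(-6) = -48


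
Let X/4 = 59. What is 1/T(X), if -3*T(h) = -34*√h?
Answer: 3*√59/4012 ≈ 0.0057436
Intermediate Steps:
X = 236 (X = 4*59 = 236)
T(h) = 34*√h/3 (T(h) = -(-34)*√h/3 = 34*√h/3)
1/T(X) = 1/(34*√236/3) = 1/(34*(2*√59)/3) = 1/(68*√59/3) = 3*√59/4012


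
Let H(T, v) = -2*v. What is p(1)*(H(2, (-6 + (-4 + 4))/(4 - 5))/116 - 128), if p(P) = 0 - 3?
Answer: 11145/29 ≈ 384.31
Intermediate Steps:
p(P) = -3
p(1)*(H(2, (-6 + (-4 + 4))/(4 - 5))/116 - 128) = -3*(-2*(-6 + (-4 + 4))/(4 - 5)/116 - 128) = -3*(-2*(-6 + 0)/(-1)*(1/116) - 128) = -3*(-(-12)*(-1)*(1/116) - 128) = -3*(-2*6*(1/116) - 128) = -3*(-12*1/116 - 128) = -3*(-3/29 - 128) = -3*(-3715/29) = 11145/29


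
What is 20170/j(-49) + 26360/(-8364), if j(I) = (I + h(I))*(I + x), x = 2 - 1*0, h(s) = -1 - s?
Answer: 41865740/98277 ≈ 426.00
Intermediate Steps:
x = 2 (x = 2 + 0 = 2)
j(I) = -2 - I (j(I) = (I + (-1 - I))*(I + 2) = -(2 + I) = -2 - I)
20170/j(-49) + 26360/(-8364) = 20170/(-2 - 1*(-49)) + 26360/(-8364) = 20170/(-2 + 49) + 26360*(-1/8364) = 20170/47 - 6590/2091 = 41865740/98277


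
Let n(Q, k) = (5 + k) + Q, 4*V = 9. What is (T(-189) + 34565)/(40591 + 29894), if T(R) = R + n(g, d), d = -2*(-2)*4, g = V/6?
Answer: 275179/563880 ≈ 0.48801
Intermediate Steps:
V = 9/4 (V = (¼)*9 = 9/4 ≈ 2.2500)
g = 3/8 (g = (9/4)/6 = (9/4)*(⅙) = 3/8 ≈ 0.37500)
d = 16 (d = 4*4 = 16)
n(Q, k) = 5 + Q + k
T(R) = 171/8 + R (T(R) = R + (5 + 3/8 + 16) = R + 171/8 = 171/8 + R)
(T(-189) + 34565)/(40591 + 29894) = ((171/8 - 189) + 34565)/(40591 + 29894) = (-1341/8 + 34565)/70485 = (275179/8)*(1/70485) = 275179/563880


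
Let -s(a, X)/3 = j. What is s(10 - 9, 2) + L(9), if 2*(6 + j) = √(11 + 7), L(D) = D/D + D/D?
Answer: 20 - 9*√2/2 ≈ 13.636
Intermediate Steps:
L(D) = 2 (L(D) = 1 + 1 = 2)
j = -6 + 3*√2/2 (j = -6 + √(11 + 7)/2 = -6 + √18/2 = -6 + (3*√2)/2 = -6 + 3*√2/2 ≈ -3.8787)
s(a, X) = 18 - 9*√2/2 (s(a, X) = -3*(-6 + 3*√2/2) = 18 - 9*√2/2)
s(10 - 9, 2) + L(9) = (18 - 9*√2/2) + 2 = 20 - 9*√2/2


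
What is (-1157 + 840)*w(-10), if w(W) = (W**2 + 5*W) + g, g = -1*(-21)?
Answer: -22507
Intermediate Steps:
g = 21
w(W) = 21 + W**2 + 5*W (w(W) = (W**2 + 5*W) + 21 = 21 + W**2 + 5*W)
(-1157 + 840)*w(-10) = (-1157 + 840)*(21 + (-10)**2 + 5*(-10)) = -317*(21 + 100 - 50) = -317*71 = -22507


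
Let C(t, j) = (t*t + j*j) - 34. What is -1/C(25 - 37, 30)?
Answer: -1/1010 ≈ -0.00099010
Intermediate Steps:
C(t, j) = -34 + j² + t² (C(t, j) = (t² + j²) - 34 = (j² + t²) - 34 = -34 + j² + t²)
-1/C(25 - 37, 30) = -1/(-34 + 30² + (25 - 37)²) = -1/(-34 + 900 + (-12)²) = -1/(-34 + 900 + 144) = -1/1010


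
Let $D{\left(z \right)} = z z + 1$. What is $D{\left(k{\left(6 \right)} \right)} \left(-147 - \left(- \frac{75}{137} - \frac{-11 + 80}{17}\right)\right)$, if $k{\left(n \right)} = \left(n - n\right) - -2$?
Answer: $- \frac{1658175}{2329} \approx -711.97$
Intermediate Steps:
$k{\left(n \right)} = 2$ ($k{\left(n \right)} = 0 + 2 = 2$)
$D{\left(z \right)} = 1 + z^{2}$ ($D{\left(z \right)} = z^{2} + 1 = 1 + z^{2}$)
$D{\left(k{\left(6 \right)} \right)} \left(-147 - \left(- \frac{75}{137} - \frac{-11 + 80}{17}\right)\right) = \left(1 + 2^{2}\right) \left(-147 - \left(- \frac{75}{137} - \frac{-11 + 80}{17}\right)\right) = \left(1 + 4\right) \left(-147 + \left(\left(-75\right) \left(- \frac{1}{137}\right) + 69 \cdot \frac{1}{17}\right)\right) = 5 \left(-147 + \left(\frac{75}{137} + \frac{69}{17}\right)\right) = 5 \left(-147 + \frac{10728}{2329}\right) = 5 \left(- \frac{331635}{2329}\right) = - \frac{1658175}{2329}$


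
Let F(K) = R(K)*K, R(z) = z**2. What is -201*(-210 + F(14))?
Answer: -509334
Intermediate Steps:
F(K) = K**3 (F(K) = K**2*K = K**3)
-201*(-210 + F(14)) = -201*(-210 + 14**3) = -201*(-210 + 2744) = -201*2534 = -509334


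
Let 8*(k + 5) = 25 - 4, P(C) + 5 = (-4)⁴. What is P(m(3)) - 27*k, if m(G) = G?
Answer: 2521/8 ≈ 315.13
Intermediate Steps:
P(C) = 251 (P(C) = -5 + (-4)⁴ = -5 + 256 = 251)
k = -19/8 (k = -5 + (25 - 4)/8 = -5 + (⅛)*21 = -5 + 21/8 = -19/8 ≈ -2.3750)
P(m(3)) - 27*k = 251 - 27*(-19/8) = 251 + 513/8 = 2521/8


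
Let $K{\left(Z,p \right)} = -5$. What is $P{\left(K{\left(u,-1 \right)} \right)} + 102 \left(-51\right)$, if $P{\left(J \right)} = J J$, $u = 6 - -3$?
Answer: $-5177$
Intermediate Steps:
$u = 9$ ($u = 6 + 3 = 9$)
$P{\left(J \right)} = J^{2}$
$P{\left(K{\left(u,-1 \right)} \right)} + 102 \left(-51\right) = \left(-5\right)^{2} + 102 \left(-51\right) = 25 - 5202 = -5177$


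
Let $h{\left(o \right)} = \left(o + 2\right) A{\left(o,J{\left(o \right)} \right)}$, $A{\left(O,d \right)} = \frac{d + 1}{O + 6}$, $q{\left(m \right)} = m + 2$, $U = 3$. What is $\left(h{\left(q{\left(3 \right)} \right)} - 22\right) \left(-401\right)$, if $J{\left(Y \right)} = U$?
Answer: $\frac{85814}{11} \approx 7801.3$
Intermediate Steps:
$q{\left(m \right)} = 2 + m$
$J{\left(Y \right)} = 3$
$A{\left(O,d \right)} = \frac{1 + d}{6 + O}$
$h{\left(o \right)} = \frac{4 \left(2 + o\right)}{6 + o}$ ($h{\left(o \right)} = \left(o + 2\right) \frac{1 + 3}{6 + o} = \left(2 + o\right) \frac{1}{6 + o} 4 = \left(2 + o\right) \frac{4}{6 + o} = \frac{4 \left(2 + o\right)}{6 + o}$)
$\left(h{\left(q{\left(3 \right)} \right)} - 22\right) \left(-401\right) = \left(\frac{4 \left(2 + \left(2 + 3\right)\right)}{6 + \left(2 + 3\right)} - 22\right) \left(-401\right) = \left(\frac{4 \left(2 + 5\right)}{6 + 5} - 22\right) \left(-401\right) = \left(4 \cdot \frac{1}{11} \cdot 7 - 22\right) \left(-401\right) = \left(\frac{28}{11} - 22\right) \left(-401\right) = \left(- \frac{214}{11}\right) \left(-401\right) = \frac{85814}{11}$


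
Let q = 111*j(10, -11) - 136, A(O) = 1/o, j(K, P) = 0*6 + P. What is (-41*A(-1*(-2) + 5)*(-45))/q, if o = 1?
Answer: -1845/1357 ≈ -1.3596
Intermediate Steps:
j(K, P) = P (j(K, P) = 0 + P = P)
A(O) = 1 (A(O) = 1/1 = 1)
q = -1357 (q = 111*(-11) - 136 = -1221 - 136 = -1357)
(-41*A(-1*(-2) + 5)*(-45))/q = (-41*1*(-45))/(-1357) = -41*(-45)*(-1/1357) = 1845*(-1/1357) = -1845/1357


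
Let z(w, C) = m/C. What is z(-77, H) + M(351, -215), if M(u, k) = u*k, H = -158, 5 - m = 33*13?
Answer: -5961523/79 ≈ -75462.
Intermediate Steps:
m = -424 (m = 5 - 33*13 = 5 - 1*429 = 5 - 429 = -424)
M(u, k) = k*u
z(w, C) = -424/C
z(-77, H) + M(351, -215) = -424/(-158) - 215*351 = -424*(-1/158) - 75465 = 212/79 - 75465 = -5961523/79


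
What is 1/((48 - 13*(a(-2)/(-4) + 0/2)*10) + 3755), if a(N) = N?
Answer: 1/3738 ≈ 0.00026752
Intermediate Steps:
1/((48 - 13*(a(-2)/(-4) + 0/2)*10) + 3755) = 1/((48 - 13*(-2/(-4) + 0/2)*10) + 3755) = 1/((48 - 13*(-2*(-¼) + 0*(½))*10) + 3755) = 1/((48 - 13*(½ + 0)*10) + 3755) = 1/((48 - 13*10/2) + 3755) = 1/((48 - 13*5) + 3755) = 1/((48 - 65) + 3755) = 1/(-17 + 3755) = 1/3738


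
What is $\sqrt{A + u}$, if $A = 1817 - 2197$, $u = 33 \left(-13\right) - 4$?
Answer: $i \sqrt{813} \approx 28.513 i$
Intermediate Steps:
$u = -433$ ($u = -429 - 4 = -433$)
$A = -380$ ($A = 1817 - 2197 = -380$)
$\sqrt{A + u} = \sqrt{-380 - 433} = \sqrt{-813} = i \sqrt{813}$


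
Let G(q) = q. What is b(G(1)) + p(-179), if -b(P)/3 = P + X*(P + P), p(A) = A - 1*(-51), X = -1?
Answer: -125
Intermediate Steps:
p(A) = 51 + A (p(A) = A + 51 = 51 + A)
b(P) = 3*P (b(P) = -3*(P - (P + P)) = -3*(P - 2*P) = -(-3)*P = 3*P)
b(G(1)) + p(-179) = 3*1 + (51 - 179) = 3 - 128 = -125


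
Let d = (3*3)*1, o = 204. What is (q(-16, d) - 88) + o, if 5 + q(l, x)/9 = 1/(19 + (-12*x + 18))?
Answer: 5032/71 ≈ 70.873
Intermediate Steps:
d = 9 (d = 9*1 = 9)
q(l, x) = -45 + 9/(37 - 12*x) (q(l, x) = -45 + 9/(19 + (-12*x + 18)) = -45 + 9/(19 + (18 - 12*x)) = -45 + 9/(37 - 12*x))
(q(-16, d) - 88) + o = (36*(46 - 15*9)/(-37 + 12*9) - 88) + 204 = (36*(46 - 135)/(-37 + 108) - 88) + 204 = (36*(-89)/71 - 88) + 204 = (36*(1/71)*(-89) - 88) + 204 = (-3204/71 - 88) + 204 = -9452/71 + 204 = 5032/71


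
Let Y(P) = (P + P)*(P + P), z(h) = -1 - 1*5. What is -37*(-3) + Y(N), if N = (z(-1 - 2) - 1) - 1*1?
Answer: 367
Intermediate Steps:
z(h) = -6 (z(h) = -1 - 5 = -6)
N = -8 (N = (-6 - 1) - 1*1 = -7 - 1 = -8)
Y(P) = 4*P**2 (Y(P) = (2*P)*(2*P) = 4*P**2)
-37*(-3) + Y(N) = -37*(-3) + 4*(-8)**2 = 111 + 4*64 = 111 + 256 = 367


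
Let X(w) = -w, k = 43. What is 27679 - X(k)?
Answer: 27722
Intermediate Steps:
27679 - X(k) = 27679 - (-1)*43 = 27679 - 1*(-43) = 27679 + 43 = 27722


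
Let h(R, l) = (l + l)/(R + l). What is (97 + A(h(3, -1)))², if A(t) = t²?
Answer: 9604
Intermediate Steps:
h(R, l) = 2*l/(R + l) (h(R, l) = (2*l)/(R + l) = 2*l/(R + l))
(97 + A(h(3, -1)))² = (97 + (2*(-1)/(3 - 1))²)² = (97 + (2*(-1)/2)²)² = (97 + (2*(-1)*(½))²)² = (97 + (-1)²)² = (97 + 1)² = 98² = 9604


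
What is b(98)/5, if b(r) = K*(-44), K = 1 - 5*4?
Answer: 836/5 ≈ 167.20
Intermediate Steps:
K = -19 (K = 1 - 20 = -19)
b(r) = 836 (b(r) = -19*(-44) = 836)
b(98)/5 = 836/5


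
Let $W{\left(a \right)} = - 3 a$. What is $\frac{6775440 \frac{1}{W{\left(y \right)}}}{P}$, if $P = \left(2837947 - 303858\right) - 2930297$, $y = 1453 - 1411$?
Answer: $\frac{20165}{148578} \approx 0.13572$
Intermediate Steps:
$y = 42$ ($y = 1453 - 1411 = 42$)
$P = -396208$ ($P = 2534089 - 2930297 = -396208$)
$\frac{6775440 \frac{1}{W{\left(y \right)}}}{P} = \frac{6775440 \frac{1}{\left(-3\right) 42}}{-396208} = \frac{6775440}{-126} \left(- \frac{1}{396208}\right) = 6775440 \left(- \frac{1}{126}\right) \left(- \frac{1}{396208}\right) = \left(- \frac{161320}{3}\right) \left(- \frac{1}{396208}\right) = \frac{20165}{148578}$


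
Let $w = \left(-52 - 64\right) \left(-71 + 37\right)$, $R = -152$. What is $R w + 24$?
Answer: $-599464$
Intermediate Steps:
$w = 3944$ ($w = \left(-116\right) \left(-34\right) = 3944$)
$R w + 24 = \left(-152\right) 3944 + 24 = -599488 + 24 = -599464$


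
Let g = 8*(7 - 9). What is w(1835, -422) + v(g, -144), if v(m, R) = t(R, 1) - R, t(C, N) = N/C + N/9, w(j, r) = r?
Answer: -13339/48 ≈ -277.90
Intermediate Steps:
t(C, N) = N/9 + N/C (t(C, N) = N/C + N*(1/9) = N/C + N/9 = N/9 + N/C)
g = -16 (g = 8*(-2) = -16)
v(m, R) = 1/9 + 1/R - R (v(m, R) = ((1/9)*1 + 1/R) - R = (1/9 + 1/R) - R = 1/9 + 1/R - R)
w(1835, -422) + v(g, -144) = -422 + (1/9 + 1/(-144) - 1*(-144)) = -422 + (1/9 - 1/144 + 144) = -422 + 6917/48 = -13339/48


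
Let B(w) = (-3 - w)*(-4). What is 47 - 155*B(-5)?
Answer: 1287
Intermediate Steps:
B(w) = 12 + 4*w
47 - 155*B(-5) = 47 - 155*(12 + 4*(-5)) = 47 - 155*(12 - 20) = 47 - 155*(-8) = 47 + 1240 = 1287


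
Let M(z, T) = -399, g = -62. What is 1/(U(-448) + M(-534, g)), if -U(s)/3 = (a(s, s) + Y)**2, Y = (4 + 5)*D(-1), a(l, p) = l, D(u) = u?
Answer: -1/626946 ≈ -1.5950e-6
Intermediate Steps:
Y = -9 (Y = (4 + 5)*(-1) = 9*(-1) = -9)
U(s) = -3*(-9 + s)**2 (U(s) = -3*(s - 9)**2 = -3*(-9 + s)**2)
1/(U(-448) + M(-534, g)) = 1/(-3*(-9 - 448)**2 - 399) = 1/(-3*(-457)**2 - 399) = 1/(-3*208849 - 399) = 1/(-626547 - 399) = 1/(-626946) = -1/626946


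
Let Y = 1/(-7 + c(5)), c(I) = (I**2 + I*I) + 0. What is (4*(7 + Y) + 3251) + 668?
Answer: 169725/43 ≈ 3947.1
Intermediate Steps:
c(I) = 2*I**2 (c(I) = (I**2 + I**2) + 0 = 2*I**2 + 0 = 2*I**2)
Y = 1/43 (Y = 1/(-7 + 2*5**2) = 1/(-7 + 2*25) = 1/(-7 + 50) = 1/43 ≈ 0.023256)
(4*(7 + Y) + 3251) + 668 = (4*(7 + 1/43) + 3251) + 668 = (4*(302/43) + 3251) + 668 = (1208/43 + 3251) + 668 = 141001/43 + 668 = 169725/43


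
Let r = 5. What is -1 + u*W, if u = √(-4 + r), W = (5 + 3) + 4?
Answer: 11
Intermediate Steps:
W = 12 (W = 8 + 4 = 12)
u = 1 (u = √(-4 + 5) = √1 = 1)
-1 + u*W = -1 + 1*12 = -1 + 12 = 11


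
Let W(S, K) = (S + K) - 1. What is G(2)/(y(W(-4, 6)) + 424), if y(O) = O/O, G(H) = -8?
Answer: -8/425 ≈ -0.018824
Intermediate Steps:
W(S, K) = -1 + K + S (W(S, K) = (K + S) - 1 = -1 + K + S)
y(O) = 1
G(2)/(y(W(-4, 6)) + 424) = -8/(1 + 424) = -8/425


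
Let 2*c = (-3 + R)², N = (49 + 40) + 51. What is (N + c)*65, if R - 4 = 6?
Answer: 21385/2 ≈ 10693.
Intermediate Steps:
R = 10 (R = 4 + 6 = 10)
N = 140 (N = 89 + 51 = 140)
c = 49/2 (c = (-3 + 10)²/2 = (½)*7² = (½)*49 = 49/2 ≈ 24.500)
(N + c)*65 = (140 + 49/2)*65 = (329/2)*65 = 21385/2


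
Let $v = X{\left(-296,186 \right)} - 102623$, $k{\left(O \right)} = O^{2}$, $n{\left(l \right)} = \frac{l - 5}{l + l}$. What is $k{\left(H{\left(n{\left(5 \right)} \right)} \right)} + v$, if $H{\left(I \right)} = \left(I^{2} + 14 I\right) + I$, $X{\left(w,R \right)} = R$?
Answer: $-102437$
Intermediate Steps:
$n{\left(l \right)} = \frac{-5 + l}{2 l}$
$H{\left(I \right)} = I^{2} + 15 I$
$v = -102437$ ($v = 186 - 102623 = -102437$)
$k{\left(H{\left(n{\left(5 \right)} \right)} \right)} + v = \left(\frac{-5 + 5}{2 \cdot 5} \left(15 + \frac{-5 + 5}{2 \cdot 5}\right)\right)^{2} - 102437 = \left(\frac{1}{2} \cdot \frac{1}{5} \cdot 0 \left(15 + \frac{1}{2} \cdot \frac{1}{5} \cdot 0\right)\right)^{2} - 102437 = \left(0 \left(15 + 0\right)\right)^{2} - 102437 = \left(0 \cdot 15\right)^{2} - 102437 = 0^{2} - 102437 = 0 - 102437 = -102437$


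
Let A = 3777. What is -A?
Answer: -3777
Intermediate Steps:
-A = -1*3777 = -3777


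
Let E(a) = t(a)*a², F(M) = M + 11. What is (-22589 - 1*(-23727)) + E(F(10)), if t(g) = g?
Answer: 10399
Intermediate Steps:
F(M) = 11 + M
E(a) = a³ (E(a) = a*a² = a³)
(-22589 - 1*(-23727)) + E(F(10)) = (-22589 - 1*(-23727)) + (11 + 10)³ = (-22589 + 23727) + 21³ = 1138 + 9261 = 10399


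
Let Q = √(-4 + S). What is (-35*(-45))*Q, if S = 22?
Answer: 4725*√2 ≈ 6682.2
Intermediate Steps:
Q = 3*√2 (Q = √(-4 + 22) = √18 = 3*√2 ≈ 4.2426)
(-35*(-45))*Q = (-35*(-45))*(3*√2) = 1575*(3*√2) = 4725*√2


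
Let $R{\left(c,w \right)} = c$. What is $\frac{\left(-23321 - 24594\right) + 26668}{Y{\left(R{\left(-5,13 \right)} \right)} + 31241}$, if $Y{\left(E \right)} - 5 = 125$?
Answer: $- \frac{21247}{31371} \approx -0.67728$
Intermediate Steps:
$Y{\left(E \right)} = 130$ ($Y{\left(E \right)} = 5 + 125 = 130$)
$\frac{\left(-23321 - 24594\right) + 26668}{Y{\left(R{\left(-5,13 \right)} \right)} + 31241} = \frac{\left(-23321 - 24594\right) + 26668}{130 + 31241} = \frac{\left(-23321 - 24594\right) + 26668}{31371} = \left(-47915 + 26668\right) \frac{1}{31371} = \left(-21247\right) \frac{1}{31371} = - \frac{21247}{31371}$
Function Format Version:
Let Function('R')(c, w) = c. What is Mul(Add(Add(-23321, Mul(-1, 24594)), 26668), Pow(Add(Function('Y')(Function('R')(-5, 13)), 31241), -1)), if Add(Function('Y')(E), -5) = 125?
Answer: Rational(-21247, 31371) ≈ -0.67728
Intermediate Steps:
Function('Y')(E) = 130 (Function('Y')(E) = Add(5, 125) = 130)
Mul(Add(Add(-23321, Mul(-1, 24594)), 26668), Pow(Add(Function('Y')(Function('R')(-5, 13)), 31241), -1)) = Mul(Add(Add(-23321, Mul(-1, 24594)), 26668), Pow(Add(130, 31241), -1)) = Mul(Add(Add(-23321, -24594), 26668), Pow(31371, -1)) = Mul(Add(-47915, 26668), Rational(1, 31371)) = Mul(-21247, Rational(1, 31371)) = Rational(-21247, 31371)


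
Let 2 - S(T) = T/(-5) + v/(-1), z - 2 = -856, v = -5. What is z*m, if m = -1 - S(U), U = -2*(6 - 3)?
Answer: -13664/5 ≈ -2732.8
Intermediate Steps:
z = -854 (z = 2 - 856 = -854)
U = -6 (U = -2*3 = -6)
S(T) = -3 + T/5 (S(T) = 2 - (T/(-5) - 5/(-1)) = 2 - (T*(-1/5) - 5*(-1)) = 2 - (-T/5 + 5) = 2 - (5 - T/5) = 2 + (-5 + T/5) = -3 + T/5)
m = 16/5 (m = -1 - (-3 + (1/5)*(-6)) = -1 - (-3 - 6/5) = -1 - 1*(-21/5) = -1 + 21/5 = 16/5 ≈ 3.2000)
z*m = -854*16/5 = -13664/5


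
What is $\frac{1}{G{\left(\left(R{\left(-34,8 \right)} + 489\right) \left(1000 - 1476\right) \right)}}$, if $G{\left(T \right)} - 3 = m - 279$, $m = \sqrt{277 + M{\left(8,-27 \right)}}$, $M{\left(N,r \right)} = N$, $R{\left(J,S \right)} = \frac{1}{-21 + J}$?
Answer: $- \frac{92}{25297} - \frac{\sqrt{285}}{75891} \approx -0.0038592$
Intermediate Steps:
$m = \sqrt{285}$ ($m = \sqrt{277 + 8} = \sqrt{285} \approx 16.882$)
$G{\left(T \right)} = -276 + \sqrt{285}$ ($G{\left(T \right)} = 3 + \left(\sqrt{285} - 279\right) = 3 - \left(279 - \sqrt{285}\right) = -276 + \sqrt{285}$)
$\frac{1}{G{\left(\left(R{\left(-34,8 \right)} + 489\right) \left(1000 - 1476\right) \right)}} = \frac{1}{-276 + \sqrt{285}}$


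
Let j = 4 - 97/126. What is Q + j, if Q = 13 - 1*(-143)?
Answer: 20063/126 ≈ 159.23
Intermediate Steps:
Q = 156 (Q = 13 + 143 = 156)
j = 407/126 (j = 4 - 97*1/126 = 4 - 97/126 = 407/126 ≈ 3.2302)
Q + j = 156 + 407/126 = 20063/126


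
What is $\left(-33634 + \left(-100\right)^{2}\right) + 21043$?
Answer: $-2591$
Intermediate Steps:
$\left(-33634 + \left(-100\right)^{2}\right) + 21043 = \left(-33634 + 10000\right) + 21043 = -23634 + 21043 = -2591$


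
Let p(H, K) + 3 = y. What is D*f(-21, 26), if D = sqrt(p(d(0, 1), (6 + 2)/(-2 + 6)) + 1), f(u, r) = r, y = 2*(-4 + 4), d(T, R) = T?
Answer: 26*I*sqrt(2) ≈ 36.77*I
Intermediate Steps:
y = 0 (y = 2*0 = 0)
p(H, K) = -3 (p(H, K) = -3 + 0 = -3)
D = I*sqrt(2) (D = sqrt(-3 + 1) = sqrt(-2) = I*sqrt(2) ≈ 1.4142*I)
D*f(-21, 26) = (I*sqrt(2))*26 = 26*I*sqrt(2)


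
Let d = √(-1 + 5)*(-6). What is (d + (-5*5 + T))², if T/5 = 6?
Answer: 49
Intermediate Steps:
T = 30 (T = 5*6 = 30)
d = -12 (d = √4*(-6) = 2*(-6) = -12)
(d + (-5*5 + T))² = (-12 + (-5*5 + 30))² = (-12 + (-25 + 30))² = (-12 + 5)² = (-7)² = 49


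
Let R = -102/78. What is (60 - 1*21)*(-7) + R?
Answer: -3566/13 ≈ -274.31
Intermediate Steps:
R = -17/13 (R = -102*1/78 = -17/13 ≈ -1.3077)
(60 - 1*21)*(-7) + R = (60 - 1*21)*(-7) - 17/13 = (60 - 21)*(-7) - 17/13 = 39*(-7) - 17/13 = -273 - 17/13 = -3566/13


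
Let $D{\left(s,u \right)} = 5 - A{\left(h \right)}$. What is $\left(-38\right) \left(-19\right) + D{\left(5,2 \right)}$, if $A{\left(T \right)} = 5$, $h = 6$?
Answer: $722$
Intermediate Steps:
$D{\left(s,u \right)} = 0$ ($D{\left(s,u \right)} = 5 - 5 = 0$)
$\left(-38\right) \left(-19\right) + D{\left(5,2 \right)} = \left(-38\right) \left(-19\right) + 0 = 722 + 0 = 722$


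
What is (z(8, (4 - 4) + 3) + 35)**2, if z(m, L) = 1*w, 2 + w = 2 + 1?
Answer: 1296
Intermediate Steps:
w = 1 (w = -2 + (2 + 1) = -2 + 3 = 1)
z(m, L) = 1 (z(m, L) = 1*1 = 1)
(z(8, (4 - 4) + 3) + 35)**2 = (1 + 35)**2 = 36**2 = 1296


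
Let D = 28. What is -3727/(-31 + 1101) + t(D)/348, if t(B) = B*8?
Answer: -264329/93090 ≈ -2.8395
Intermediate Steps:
t(B) = 8*B
-3727/(-31 + 1101) + t(D)/348 = -3727/(-31 + 1101) + (8*28)/348 = -3727/1070 + 224*(1/348) = -3727*1/1070 + 56/87 = -3727/1070 + 56/87 = -264329/93090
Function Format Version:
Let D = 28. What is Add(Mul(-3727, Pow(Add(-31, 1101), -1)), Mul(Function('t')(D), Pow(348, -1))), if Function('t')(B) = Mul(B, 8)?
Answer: Rational(-264329, 93090) ≈ -2.8395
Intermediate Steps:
Function('t')(B) = Mul(8, B)
Add(Mul(-3727, Pow(Add(-31, 1101), -1)), Mul(Function('t')(D), Pow(348, -1))) = Add(Mul(-3727, Pow(Add(-31, 1101), -1)), Mul(Mul(8, 28), Pow(348, -1))) = Add(Mul(-3727, Pow(1070, -1)), Mul(224, Rational(1, 348))) = Add(Mul(-3727, Rational(1, 1070)), Rational(56, 87)) = Add(Rational(-3727, 1070), Rational(56, 87)) = Rational(-264329, 93090)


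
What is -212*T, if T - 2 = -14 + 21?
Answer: -1908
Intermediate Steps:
T = 9 (T = 2 + (-14 + 21) = 2 + 7 = 9)
-212*T = -212*9 = -1908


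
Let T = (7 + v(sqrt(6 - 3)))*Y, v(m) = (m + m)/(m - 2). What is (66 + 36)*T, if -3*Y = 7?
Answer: -238 + 952*sqrt(3) ≈ 1410.9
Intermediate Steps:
Y = -7/3 (Y = -1/3*7 = -7/3 ≈ -2.3333)
v(m) = 2*m/(-2 + m) (v(m) = (2*m)/(-2 + m) = 2*m/(-2 + m))
T = -49/3 - 14*sqrt(3)/(3*(-2 + sqrt(3))) (T = (7 + 2*sqrt(6 - 3)/(-2 + sqrt(6 - 3)))*(-7/3) = (7 + 2*sqrt(3)/(-2 + sqrt(3)))*(-7/3) = -49/3 - 14*sqrt(3)/(3*(-2 + sqrt(3))) ≈ 13.832)
(66 + 36)*T = (66 + 36)*(-7/3 + 28*sqrt(3)/3) = 102*(-7/3 + 28*sqrt(3)/3) = -238 + 952*sqrt(3)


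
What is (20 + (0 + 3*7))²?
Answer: 1681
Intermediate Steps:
(20 + (0 + 3*7))² = (20 + (0 + 21))² = (20 + 21)² = 41² = 1681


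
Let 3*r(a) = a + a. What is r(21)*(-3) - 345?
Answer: -387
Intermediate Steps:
r(a) = 2*a/3 (r(a) = (a + a)/3 = (2*a)/3 = 2*a/3)
r(21)*(-3) - 345 = ((⅔)*21)*(-3) - 345 = 14*(-3) - 345 = -42 - 345 = -387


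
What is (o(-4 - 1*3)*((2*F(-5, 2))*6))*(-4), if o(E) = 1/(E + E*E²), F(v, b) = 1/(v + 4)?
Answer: -24/175 ≈ -0.13714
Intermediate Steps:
F(v, b) = 1/(4 + v)
o(E) = 1/(E + E³)
(o(-4 - 1*3)*((2*F(-5, 2))*6))*(-4) = (((2/(4 - 5))*6)/((-4 - 1*3) + (-4 - 1*3)³))*(-4) = (((2/(-1))*6)/((-4 - 3) + (-4 - 3)³))*(-4) = (((2*(-1))*6)/(-7 + (-7)³))*(-4) = ((-2*6)/(-7 - 343))*(-4) = (-12/(-350))*(-4) = -1/350*(-12)*(-4) = (6/175)*(-4) = -24/175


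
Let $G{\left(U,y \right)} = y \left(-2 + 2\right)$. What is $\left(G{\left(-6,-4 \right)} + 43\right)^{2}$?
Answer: $1849$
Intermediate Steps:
$G{\left(U,y \right)} = 0$ ($G{\left(U,y \right)} = y 0 = 0$)
$\left(G{\left(-6,-4 \right)} + 43\right)^{2} = \left(0 + 43\right)^{2} = 43^{2} = 1849$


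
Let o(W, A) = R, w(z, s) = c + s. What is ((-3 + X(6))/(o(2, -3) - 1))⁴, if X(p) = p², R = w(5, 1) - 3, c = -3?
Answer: 14641/16 ≈ 915.06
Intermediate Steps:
w(z, s) = -3 + s
R = -5 (R = (-3 + 1) - 3 = -2 - 3 = -5)
o(W, A) = -5
((-3 + X(6))/(o(2, -3) - 1))⁴ = ((-3 + 6²)/(-5 - 1))⁴ = ((-3 + 36)/(-6))⁴ = (33*(-⅙))⁴ = (-11/2)⁴ = 14641/16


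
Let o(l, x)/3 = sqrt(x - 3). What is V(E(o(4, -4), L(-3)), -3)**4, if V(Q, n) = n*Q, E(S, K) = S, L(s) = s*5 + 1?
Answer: 321489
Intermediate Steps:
L(s) = 1 + 5*s (L(s) = 5*s + 1 = 1 + 5*s)
o(l, x) = 3*sqrt(-3 + x) (o(l, x) = 3*sqrt(x - 3) = 3*sqrt(-3 + x))
V(Q, n) = Q*n
V(E(o(4, -4), L(-3)), -3)**4 = ((3*sqrt(-3 - 4))*(-3))**4 = ((3*sqrt(-7))*(-3))**4 = ((3*(I*sqrt(7)))*(-3))**4 = ((3*I*sqrt(7))*(-3))**4 = (-9*I*sqrt(7))**4 = 321489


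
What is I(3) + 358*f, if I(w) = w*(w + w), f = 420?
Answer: 150378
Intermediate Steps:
I(w) = 2*w**2 (I(w) = w*(2*w) = 2*w**2)
I(3) + 358*f = 2*3**2 + 358*420 = 2*9 + 150360 = 18 + 150360 = 150378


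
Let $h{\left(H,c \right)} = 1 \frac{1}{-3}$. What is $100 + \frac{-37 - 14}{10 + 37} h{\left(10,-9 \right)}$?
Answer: $\frac{4717}{47} \approx 100.36$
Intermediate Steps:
$h{\left(H,c \right)} = - \frac{1}{3}$ ($h{\left(H,c \right)} = 1 \left(- \frac{1}{3}\right) = - \frac{1}{3}$)
$100 + \frac{-37 - 14}{10 + 37} h{\left(10,-9 \right)} = 100 + \frac{-37 - 14}{10 + 37} \left(- \frac{1}{3}\right) = 100 + - \frac{51}{47} \left(- \frac{1}{3}\right) = 100 + \left(-51\right) \frac{1}{47} \left(- \frac{1}{3}\right) = 100 - - \frac{17}{47} = 100 + \frac{17}{47} = \frac{4717}{47}$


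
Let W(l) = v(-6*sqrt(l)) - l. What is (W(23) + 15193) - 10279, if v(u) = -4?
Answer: 4887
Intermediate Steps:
W(l) = -4 - l
(W(23) + 15193) - 10279 = ((-4 - 1*23) + 15193) - 10279 = ((-4 - 23) + 15193) - 10279 = (-27 + 15193) - 10279 = 15166 - 10279 = 4887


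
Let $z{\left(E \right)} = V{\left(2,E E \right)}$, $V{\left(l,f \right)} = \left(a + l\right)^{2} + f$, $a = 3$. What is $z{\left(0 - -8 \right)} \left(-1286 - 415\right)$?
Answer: $-151389$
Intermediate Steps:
$V{\left(l,f \right)} = f + \left(3 + l\right)^{2}$ ($V{\left(l,f \right)} = \left(3 + l\right)^{2} + f = f + \left(3 + l\right)^{2}$)
$z{\left(E \right)} = 25 + E^{2}$ ($z{\left(E \right)} = E E + \left(3 + 2\right)^{2} = E^{2} + 5^{2} = E^{2} + 25 = 25 + E^{2}$)
$z{\left(0 - -8 \right)} \left(-1286 - 415\right) = \left(25 + \left(0 - -8\right)^{2}\right) \left(-1286 - 415\right) = \left(25 + \left(0 + 8\right)^{2}\right) \left(-1701\right) = \left(25 + 8^{2}\right) \left(-1701\right) = \left(25 + 64\right) \left(-1701\right) = 89 \left(-1701\right) = -151389$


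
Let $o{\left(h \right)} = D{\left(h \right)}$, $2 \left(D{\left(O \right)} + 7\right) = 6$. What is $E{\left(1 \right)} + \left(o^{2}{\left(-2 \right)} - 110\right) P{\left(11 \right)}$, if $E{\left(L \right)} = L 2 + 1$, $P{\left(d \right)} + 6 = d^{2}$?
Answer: $-10807$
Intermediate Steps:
$D{\left(O \right)} = -4$ ($D{\left(O \right)} = -7 + \frac{1}{2} \cdot 6 = -7 + 3 = -4$)
$o{\left(h \right)} = -4$
$P{\left(d \right)} = -6 + d^{2}$
$E{\left(L \right)} = 1 + 2 L$ ($E{\left(L \right)} = 2 L + 1 = 1 + 2 L$)
$E{\left(1 \right)} + \left(o^{2}{\left(-2 \right)} - 110\right) P{\left(11 \right)} = \left(1 + 2 \cdot 1\right) + \left(\left(-4\right)^{2} - 110\right) \left(-6 + 11^{2}\right) = \left(1 + 2\right) + \left(16 - 110\right) \left(-6 + 121\right) = 3 - 10810 = -10807$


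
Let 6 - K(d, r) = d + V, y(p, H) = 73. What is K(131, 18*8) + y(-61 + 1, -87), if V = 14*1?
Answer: -66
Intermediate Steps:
V = 14
K(d, r) = -8 - d (K(d, r) = 6 - (d + 14) = 6 - (14 + d) = 6 + (-14 - d) = -8 - d)
K(131, 18*8) + y(-61 + 1, -87) = (-8 - 1*131) + 73 = (-8 - 131) + 73 = -139 + 73 = -66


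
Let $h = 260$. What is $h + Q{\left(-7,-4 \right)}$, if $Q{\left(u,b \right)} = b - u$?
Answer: $263$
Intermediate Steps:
$h + Q{\left(-7,-4 \right)} = 260 - -3 = 260 + \left(-4 + 7\right) = 260 + 3 = 263$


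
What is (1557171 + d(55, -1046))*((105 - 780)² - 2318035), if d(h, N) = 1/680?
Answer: -197206177449721/68 ≈ -2.9001e+12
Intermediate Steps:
d(h, N) = 1/680
(1557171 + d(55, -1046))*((105 - 780)² - 2318035) = (1557171 + 1/680)*((105 - 780)² - 2318035) = 1058876281*((-675)² - 2318035)/680 = 1058876281*(455625 - 2318035)/680 = (1058876281/680)*(-1862410) = -197206177449721/68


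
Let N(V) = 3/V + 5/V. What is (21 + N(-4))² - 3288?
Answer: -2927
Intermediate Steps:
N(V) = 8/V
(21 + N(-4))² - 3288 = (21 + 8/(-4))² - 3288 = (21 + 8*(-¼))² - 3288 = (21 - 2)² - 3288 = 19² - 3288 = 361 - 3288 = -2927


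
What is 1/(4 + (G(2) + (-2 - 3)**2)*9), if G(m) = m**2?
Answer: 1/265 ≈ 0.0037736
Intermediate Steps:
1/(4 + (G(2) + (-2 - 3)**2)*9) = 1/(4 + (2**2 + (-2 - 3)**2)*9) = 1/(4 + (4 + (-5)**2)*9) = 1/(4 + (4 + 25)*9) = 1/(4 + 29*9) = 1/(4 + 261) = 1/265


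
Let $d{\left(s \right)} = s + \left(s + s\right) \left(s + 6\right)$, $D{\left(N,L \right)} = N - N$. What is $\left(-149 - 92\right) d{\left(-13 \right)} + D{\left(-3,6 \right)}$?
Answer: $-40729$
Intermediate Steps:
$D{\left(N,L \right)} = 0$
$d{\left(s \right)} = s + 2 s \left(6 + s\right)$
$\left(-149 - 92\right) d{\left(-13 \right)} + D{\left(-3,6 \right)} = \left(-149 - 92\right) \left(- 13 \left(13 + 2 \left(-13\right)\right)\right) + 0 = - 241 \left(- 13 \left(13 - 26\right)\right) + 0 = - 241 \left(\left(-13\right) \left(-13\right)\right) + 0 = \left(-241\right) 169 + 0 = -40729 + 0 = -40729$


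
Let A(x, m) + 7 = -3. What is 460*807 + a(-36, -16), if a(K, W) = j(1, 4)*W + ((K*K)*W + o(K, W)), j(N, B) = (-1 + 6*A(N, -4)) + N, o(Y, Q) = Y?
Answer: 351408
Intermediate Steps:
A(x, m) = -10 (A(x, m) = -7 - 3 = -10)
j(N, B) = -61 + N (j(N, B) = (-1 + 6*(-10)) + N = (-1 - 60) + N = -61 + N)
a(K, W) = K - 60*W + W*K² (a(K, W) = (-61 + 1)*W + ((K*K)*W + K) = -60*W + (K²*W + K) = -60*W + (W*K² + K) = -60*W + (K + W*K²) = K - 60*W + W*K²)
460*807 + a(-36, -16) = 460*807 + (-36 - 60*(-16) - 16*(-36)²) = 371220 + (-36 + 960 - 16*1296) = 371220 + (-36 + 960 - 20736) = 371220 - 19812 = 351408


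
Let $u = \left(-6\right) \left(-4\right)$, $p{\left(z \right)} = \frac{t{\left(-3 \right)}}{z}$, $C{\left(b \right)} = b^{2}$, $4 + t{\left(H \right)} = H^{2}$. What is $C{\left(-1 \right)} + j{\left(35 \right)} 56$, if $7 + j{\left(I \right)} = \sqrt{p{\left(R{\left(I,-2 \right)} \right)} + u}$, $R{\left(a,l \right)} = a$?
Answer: $-391 + 104 \sqrt{7} \approx -115.84$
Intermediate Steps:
$t{\left(H \right)} = -4 + H^{2}$
$p{\left(z \right)} = \frac{5}{z}$ ($p{\left(z \right)} = \frac{-4 + \left(-3\right)^{2}}{z} = \frac{-4 + 9}{z} = \frac{5}{z}$)
$u = 24$
$j{\left(I \right)} = -7 + \sqrt{24 + \frac{5}{I}}$ ($j{\left(I \right)} = -7 + \sqrt{\frac{5}{I} + 24} = -7 + \sqrt{24 + \frac{5}{I}}$)
$C{\left(-1 \right)} + j{\left(35 \right)} 56 = \left(-1\right)^{2} + \left(-7 + \sqrt{24 + \frac{5}{35}}\right) 56 = 1 + \left(-7 + \sqrt{24 + 5 \cdot \frac{1}{35}}\right) 56 = 1 + \left(-7 + \sqrt{24 + \frac{1}{7}}\right) 56 = 1 + \left(-7 + \sqrt{\frac{169}{7}}\right) 56 = 1 + \left(-7 + \frac{13 \sqrt{7}}{7}\right) 56 = 1 - \left(392 - 104 \sqrt{7}\right) = -391 + 104 \sqrt{7}$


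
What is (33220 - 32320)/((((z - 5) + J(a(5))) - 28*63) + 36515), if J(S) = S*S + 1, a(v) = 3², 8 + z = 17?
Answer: 900/34837 ≈ 0.025835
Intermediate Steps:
z = 9 (z = -8 + 17 = 9)
a(v) = 9
J(S) = 1 + S² (J(S) = S² + 1 = 1 + S²)
(33220 - 32320)/((((z - 5) + J(a(5))) - 28*63) + 36515) = (33220 - 32320)/((((9 - 5) + (1 + 9²)) - 28*63) + 36515) = 900/(((4 + (1 + 81)) - 1764) + 36515) = 900/(((4 + 82) - 1764) + 36515) = 900/((86 - 1764) + 36515) = 900/(-1678 + 36515) = 900/34837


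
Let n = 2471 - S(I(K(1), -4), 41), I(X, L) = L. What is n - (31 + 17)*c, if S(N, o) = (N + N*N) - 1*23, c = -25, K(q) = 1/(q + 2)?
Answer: 3682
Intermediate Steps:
K(q) = 1/(2 + q)
S(N, o) = -23 + N + N**2 (S(N, o) = (N + N**2) - 23 = -23 + N + N**2)
n = 2482 (n = 2471 - (-23 - 4 + (-4)**2) = 2471 - (-23 - 4 + 16) = 2471 - 1*(-11) = 2471 + 11 = 2482)
n - (31 + 17)*c = 2482 - (31 + 17)*(-25) = 2482 - 48*(-25) = 2482 - 1*(-1200) = 2482 + 1200 = 3682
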